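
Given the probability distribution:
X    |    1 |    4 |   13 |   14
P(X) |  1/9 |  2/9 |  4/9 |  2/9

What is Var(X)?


E[X] = 89/9
E[X²] = 367/3
Var(X) = E[X²] - (E[X])² = 367/3 - 7921/81 = 1988/81

Var(X) = 1988/81 ≈ 24.5432


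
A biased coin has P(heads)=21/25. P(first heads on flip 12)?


Geometric: P(X=12) = (1-p)^(k-1)×p = (4/25)^11×21/25 = 88080384/59604644775390625

P(X=12) = 88080384/59604644775390625 ≈ 0.00%


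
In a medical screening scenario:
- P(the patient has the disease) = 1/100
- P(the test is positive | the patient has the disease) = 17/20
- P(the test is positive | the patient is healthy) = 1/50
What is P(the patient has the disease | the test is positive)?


Using Bayes' theorem:
P(A|B) = P(B|A)·P(A) / P(B)

P(the test is positive) = 17/20 × 1/100 + 1/50 × 99/100
= 17/2000 + 99/5000 = 283/10000

P(the patient has the disease|the test is positive) = (17/2000) / (283/10000) = 85/283

P(the patient has the disease|the test is positive) = 85/283 ≈ 30.04%


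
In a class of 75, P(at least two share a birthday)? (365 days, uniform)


P(all different) = Π(365-i)/365 for i=0..74
= 0.000280
P(match) = 1 - 0.000280 = 0.999720

P ≈ 0.9997 ≈ 99.97%


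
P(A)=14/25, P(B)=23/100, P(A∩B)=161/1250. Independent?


P(A)×P(B) = 161/1250
P(A∩B) = 161/1250
Equal ✓ → Independent

Yes, independent


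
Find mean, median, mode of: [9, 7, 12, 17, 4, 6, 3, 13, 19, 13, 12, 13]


Sorted: [3, 4, 6, 7, 9, 12, 12, 13, 13, 13, 17, 19]
Mean = 128/12 = 32/3
Median = 12
Freq: {9: 1, 7: 1, 12: 2, 17: 1, 4: 1, 6: 1, 3: 1, 13: 3, 19: 1}
Mode: [13]

Mean=32/3, Median=12, Mode=13


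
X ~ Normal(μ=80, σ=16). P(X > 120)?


z = (120-80)/16 = 2.5
P(X > 120) = 1 - P(Z ≤ 2.5) = 1 - 0.9938 = 0.0062

P(X > 120) ≈ 0.0062


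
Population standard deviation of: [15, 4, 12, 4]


Mean = 35/4
  (15-35/4)²=625/16
  (4-35/4)²=361/16
  (12-35/4)²=169/16
  (4-35/4)²=361/16
Σ(x-μ)² = 379/4
σ² = (379/4)/4 = 379/16

σ = √(379/16) ≈ 4.8670


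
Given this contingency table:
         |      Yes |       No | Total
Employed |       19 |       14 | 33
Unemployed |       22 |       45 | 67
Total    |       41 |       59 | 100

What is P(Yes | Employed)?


P(Yes | Employed) = 19/(19+14) = 19/33

P(Yes|Employed) = 19/33 ≈ 57.58%


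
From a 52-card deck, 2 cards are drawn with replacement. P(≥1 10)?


P(not a 10) = 48/52 = 12/13
P(none in 2 draws) = (12/13)^2 = 144/169
P(≥1 10) = 1 - 144/169 = 25/169

P = 25/169 ≈ 14.79%


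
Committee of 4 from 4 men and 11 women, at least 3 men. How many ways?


Count by #men:
  3M,1W: C(4,3)×C(11,1)=44
  4M,0W: C(4,4)×C(11,0)=1
Total = 45

45


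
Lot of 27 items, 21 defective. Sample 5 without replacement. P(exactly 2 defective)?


Hypergeometric: C(21,2)×C(6,3)/C(27,5)
= 210×20/80730 = 140/2691

P(X=2) = 140/2691 ≈ 5.20%


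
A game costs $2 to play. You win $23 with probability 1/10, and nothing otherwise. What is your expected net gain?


E[gain] = (23-2)×1/10 + (-2)×9/10
= 21/10 - 9/5 = 3/10

Expected net gain = $3/10 ≈ $0.30


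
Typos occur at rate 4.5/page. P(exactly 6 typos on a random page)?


Poisson(λ=4.5): P(X=6) = e^(-λ)×λ^k/k!
= e^(-4.5) × 4.5^6 / 6!
≈ 0.01110899654 × 8303.765625 / 720 ≈ 0.128120

P(X=6) ≈ 0.128120 ≈ 12.81%


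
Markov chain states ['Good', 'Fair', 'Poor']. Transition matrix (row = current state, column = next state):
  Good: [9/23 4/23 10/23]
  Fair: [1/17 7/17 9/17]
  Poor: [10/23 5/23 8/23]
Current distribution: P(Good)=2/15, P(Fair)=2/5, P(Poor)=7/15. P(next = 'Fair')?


P(next=Fair) = Σᵢ P(now=i)×P(i→Fair)
= 2/15×4/23 + 2/5×7/17 + 7/15×5/23
= 8/345 + 14/85 + 7/69 = 1697/5865

P = 1697/5865 ≈ 0.2893


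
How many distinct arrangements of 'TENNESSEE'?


Letters: 9, freq: {'T': 1, 'E': 4, 'N': 2, 'S': 2}
9!/(1!×4!×2!×2!) = 362880/96 = 3780

3780


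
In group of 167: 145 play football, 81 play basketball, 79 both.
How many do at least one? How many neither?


|A∪B| = 145+81-79 = 147
Neither = 167-147 = 20

At least one: 147; Neither: 20


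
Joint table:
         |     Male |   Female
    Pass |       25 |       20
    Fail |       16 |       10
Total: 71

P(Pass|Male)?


P(Pass|Male) = 25/(25+16) = 25/41

P = 25/41 ≈ 60.98%


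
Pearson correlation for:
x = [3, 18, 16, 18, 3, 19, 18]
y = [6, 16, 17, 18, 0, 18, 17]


n=7, Σx=95, Σy=92, Σxy=1550, Σx²=1607, Σy²=1518
r = (7×1550 - 95×92)/√((7×1607 - 95²)(7×1518 - 92²))
= 2110/√(2224×2162) = 2110/√4808288 ≈ 2110/2192.7809 ≈ 0.9622

r ≈ 0.9622


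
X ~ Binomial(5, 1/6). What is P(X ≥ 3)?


P(X ≥ 3) = Σ P(X=i) for i=3..5
P(X=3) = 125/3888
P(X=4) = 25/7776
P(X=5) = 1/7776
Sum = 23/648

P(X ≥ 3) = 23/648 ≈ 3.55%


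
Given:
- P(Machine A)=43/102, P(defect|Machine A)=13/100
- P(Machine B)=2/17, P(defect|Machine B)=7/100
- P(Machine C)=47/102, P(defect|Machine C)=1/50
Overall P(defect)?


P(B) = Σ P(B|Aᵢ)×P(Aᵢ)
  13/100×43/102 = 559/10200
  7/100×2/17 = 7/850
  1/50×47/102 = 47/5100
Sum = 737/10200

P(defect) = 737/10200 ≈ 7.23%


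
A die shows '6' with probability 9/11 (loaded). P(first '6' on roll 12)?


Geometric: P(X=12) = (1-p)^(k-1)×p = (2/11)^11×9/11 = 18432/3138428376721

P(X=12) = 18432/3138428376721 ≈ 0.00%


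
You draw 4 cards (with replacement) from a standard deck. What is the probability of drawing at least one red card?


P(not a red card) = 26/52 = 1/2
P(none in 4 draws) = (1/2)^4 = 1/16
P(≥1 red card) = 1 - 1/16 = 15/16

P = 15/16 ≈ 93.75%


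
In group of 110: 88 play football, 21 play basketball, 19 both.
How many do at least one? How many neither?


|A∪B| = 88+21-19 = 90
Neither = 110-90 = 20

At least one: 90; Neither: 20


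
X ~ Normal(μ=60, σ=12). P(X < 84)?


z = (84-60)/12 = 2.0
P(Z < 2.0) = 0.9772

P(X < 84) ≈ 0.9772


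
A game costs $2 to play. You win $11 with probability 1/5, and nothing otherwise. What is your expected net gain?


E[gain] = (11-2)×1/5 + (-2)×4/5
= 9/5 - 8/5 = 1/5

Expected net gain = $1/5 ≈ $0.20


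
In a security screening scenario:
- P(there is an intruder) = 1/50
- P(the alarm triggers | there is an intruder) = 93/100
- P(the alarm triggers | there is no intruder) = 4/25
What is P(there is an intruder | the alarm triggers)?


Using Bayes' theorem:
P(A|B) = P(B|A)·P(A) / P(B)

P(the alarm triggers) = 93/100 × 1/50 + 4/25 × 49/50
= 93/5000 + 98/625 = 877/5000

P(there is an intruder|the alarm triggers) = (93/5000) / (877/5000) = 93/877

P(there is an intruder|the alarm triggers) = 93/877 ≈ 10.60%


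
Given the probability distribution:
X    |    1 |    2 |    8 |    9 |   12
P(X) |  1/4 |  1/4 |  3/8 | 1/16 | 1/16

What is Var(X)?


E[X] = 81/16
E[X²] = 629/16
Var(X) = E[X²] - (E[X])² = 629/16 - 6561/256 = 3503/256

Var(X) = 3503/256 ≈ 13.6836


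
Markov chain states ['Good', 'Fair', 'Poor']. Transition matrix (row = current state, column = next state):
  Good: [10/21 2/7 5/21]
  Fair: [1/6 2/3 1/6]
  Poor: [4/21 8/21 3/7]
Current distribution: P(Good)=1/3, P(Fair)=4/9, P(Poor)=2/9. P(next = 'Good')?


P(next=Good) = Σᵢ P(now=i)×P(i→Good)
= 1/3×10/21 + 4/9×1/6 + 2/9×4/21
= 10/63 + 2/27 + 8/189 = 52/189

P = 52/189 ≈ 0.2751


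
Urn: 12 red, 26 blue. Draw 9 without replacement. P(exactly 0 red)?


Hypergeometric: C(12,0)×C(26,9)/C(38,9)
= 1×3124550/163011640 = 1495/77996

P(X=0) = 1495/77996 ≈ 1.92%


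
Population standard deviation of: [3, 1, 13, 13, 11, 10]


Mean = 51/6 = 17/2
  (3-17/2)²=121/4
  (1-17/2)²=225/4
  (13-17/2)²=81/4
  (13-17/2)²=81/4
  (11-17/2)²=25/4
  (10-17/2)²=9/4
Σ(x-μ)² = 271/2
σ² = (271/2)/6 = 271/12

σ = √(271/12) ≈ 4.7522


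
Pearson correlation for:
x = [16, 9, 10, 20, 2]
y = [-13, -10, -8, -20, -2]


n=5, Σx=57, Σy=-53, Σxy=-782, Σx²=841, Σy²=737
r = (5×(-782) - 57×(-53))/√((5×841 - 57²)(5×737 - (-53)²))
= -889/√(956×876) = -889/√837456 ≈ -889/915.1262 ≈ -0.9715

r ≈ -0.9715


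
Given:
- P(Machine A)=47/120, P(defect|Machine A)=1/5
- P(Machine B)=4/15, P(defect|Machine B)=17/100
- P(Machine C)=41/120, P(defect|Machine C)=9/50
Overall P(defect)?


P(B) = Σ P(B|Aᵢ)×P(Aᵢ)
  1/5×47/120 = 47/600
  17/100×4/15 = 17/375
  9/50×41/120 = 123/2000
Sum = 1111/6000

P(defect) = 1111/6000 ≈ 18.52%


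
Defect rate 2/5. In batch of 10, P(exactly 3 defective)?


Binomial: P(X=3) = C(10,3)×p^3×(1-p)^7
= 120 × 8/125 × 2187/78125 = 419904/1953125

P(X=3) = 419904/1953125 ≈ 21.50%


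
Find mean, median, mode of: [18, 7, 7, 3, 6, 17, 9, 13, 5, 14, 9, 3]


Sorted: [3, 3, 5, 6, 7, 7, 9, 9, 13, 14, 17, 18]
Mean = 111/12 = 37/4
Median = 8
Freq: {18: 1, 7: 2, 3: 2, 6: 1, 17: 1, 9: 2, 13: 1, 5: 1, 14: 1}
Mode: [3, 7, 9]

Mean=37/4, Median=8, Mode=[3, 7, 9]


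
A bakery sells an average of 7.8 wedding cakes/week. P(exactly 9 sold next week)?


Poisson(λ=7.8): P(X=9) = e^(-λ)×λ^k/k!
= e^(-7.8) × 7.8^9 / 9!
≈ 0.000409734979 × 106868920.913 / 362880 ≈ 0.120668

P(X=9) ≈ 0.120668 ≈ 12.07%


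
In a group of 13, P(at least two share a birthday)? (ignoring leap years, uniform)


P(all different) = Π(365-i)/365 for i=0..12
= 0.805590
P(match) = 1 - 0.805590 = 0.194410

P ≈ 0.1944 ≈ 19.44%


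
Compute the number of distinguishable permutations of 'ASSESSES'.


Letters: 8, freq: {'A': 1, 'S': 5, 'E': 2}
8!/(1!×5!×2!) = 40320/240 = 168

168


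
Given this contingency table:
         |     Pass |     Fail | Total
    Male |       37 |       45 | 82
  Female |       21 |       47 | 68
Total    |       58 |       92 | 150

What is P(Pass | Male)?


P(Pass | Male) = 37/(37+45) = 37/82

P(Pass|Male) = 37/82 ≈ 45.12%


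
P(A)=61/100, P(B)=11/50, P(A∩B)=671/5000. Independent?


P(A)×P(B) = 671/5000
P(A∩B) = 671/5000
Equal ✓ → Independent

Yes, independent


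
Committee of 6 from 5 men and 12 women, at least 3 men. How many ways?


Count by #men:
  3M,3W: C(5,3)×C(12,3)=2200
  4M,2W: C(5,4)×C(12,2)=330
  5M,1W: C(5,5)×C(12,1)=12
Total = 2542

2542


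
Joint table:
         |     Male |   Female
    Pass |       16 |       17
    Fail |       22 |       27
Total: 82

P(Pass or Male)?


P(Pass∨Male) = P(Pass) + P(Male) - P(Pass∧Male)
= (33 + 38 - 16)/82 = 55/82

P = 55/82 ≈ 67.07%


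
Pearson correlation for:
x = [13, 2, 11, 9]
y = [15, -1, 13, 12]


n=4, Σx=35, Σy=39, Σxy=444, Σx²=375, Σy²=539
r = (4×444 - 35×39)/√((4×375 - 35²)(4×539 - 39²))
= 411/√(275×635) = 411/√174625 ≈ 411/417.8816 ≈ 0.9835

r ≈ 0.9835


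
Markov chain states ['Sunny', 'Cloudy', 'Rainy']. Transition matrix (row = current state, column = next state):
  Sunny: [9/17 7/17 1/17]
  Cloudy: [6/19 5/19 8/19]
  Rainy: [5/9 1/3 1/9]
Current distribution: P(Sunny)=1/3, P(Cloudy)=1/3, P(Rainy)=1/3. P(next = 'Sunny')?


P(next=Sunny) = Σᵢ P(now=i)×P(i→Sunny)
= 1/3×9/17 + 1/3×6/19 + 1/3×5/9
= 3/17 + 2/19 + 5/27 = 4072/8721

P = 4072/8721 ≈ 0.4669


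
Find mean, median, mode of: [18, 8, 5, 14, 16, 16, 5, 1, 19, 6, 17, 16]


Sorted: [1, 5, 5, 6, 8, 14, 16, 16, 16, 17, 18, 19]
Mean = 141/12 = 47/4
Median = 15
Freq: {18: 1, 8: 1, 5: 2, 14: 1, 16: 3, 1: 1, 19: 1, 6: 1, 17: 1}
Mode: [16]

Mean=47/4, Median=15, Mode=16


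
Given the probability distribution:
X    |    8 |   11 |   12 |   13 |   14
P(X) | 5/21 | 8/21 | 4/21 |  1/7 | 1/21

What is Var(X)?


E[X] = 229/21
E[X²] = 2567/21
Var(X) = E[X²] - (E[X])² = 2567/21 - 52441/441 = 1466/441

Var(X) = 1466/441 ≈ 3.3243


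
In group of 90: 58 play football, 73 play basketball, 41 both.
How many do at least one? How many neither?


|A∪B| = 58+73-41 = 90
Neither = 90-90 = 0

At least one: 90; Neither: 0


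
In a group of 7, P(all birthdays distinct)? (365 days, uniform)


P(all different) = Π(365-i)/365 for i=0..6
= (365/365)×(364/365)×...×(359/365)
= 0.943764

P ≈ 0.9438 ≈ 94.38%


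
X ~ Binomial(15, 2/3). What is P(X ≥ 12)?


P(X ≥ 12) = Σ P(X=i) for i=12..15
P(X=12) = 1863680/14348907
P(X=13) = 286720/4782969
P(X=14) = 81920/4782969
P(X=15) = 32768/14348907
Sum = 3002368/14348907

P(X ≥ 12) = 3002368/14348907 ≈ 20.92%


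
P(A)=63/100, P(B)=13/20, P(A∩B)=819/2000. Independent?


P(A)×P(B) = 819/2000
P(A∩B) = 819/2000
Equal ✓ → Independent

Yes, independent


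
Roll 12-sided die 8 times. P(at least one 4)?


P(no 4)^8 = (11/12)^8 = 214358881/429981696
P(≥1) = 1 - 214358881/429981696 = 215622815/429981696

P = 215622815/429981696 ≈ 50.15%


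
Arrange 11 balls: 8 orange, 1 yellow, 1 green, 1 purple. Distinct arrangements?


11!/(8!×1!×1!×1!) = 990

990


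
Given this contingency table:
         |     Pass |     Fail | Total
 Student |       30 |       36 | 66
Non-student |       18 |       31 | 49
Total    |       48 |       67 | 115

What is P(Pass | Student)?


P(Pass | Student) = 30/(30+36) = 30/66 = 5/11

P(Pass|Student) = 5/11 ≈ 45.45%


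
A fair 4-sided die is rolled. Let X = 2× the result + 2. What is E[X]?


E[die] = (1+4)/2 = 5/2
E[X] = 2×5/2 + 2 = 7

E[X] = 7


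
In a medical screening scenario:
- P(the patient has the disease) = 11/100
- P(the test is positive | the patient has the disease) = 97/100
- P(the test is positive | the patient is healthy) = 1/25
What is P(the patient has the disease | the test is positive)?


Using Bayes' theorem:
P(A|B) = P(B|A)·P(A) / P(B)

P(the test is positive) = 97/100 × 11/100 + 1/25 × 89/100
= 1067/10000 + 89/2500 = 1423/10000

P(the patient has the disease|the test is positive) = (1067/10000) / (1423/10000) = 1067/1423

P(the patient has the disease|the test is positive) = 1067/1423 ≈ 74.98%


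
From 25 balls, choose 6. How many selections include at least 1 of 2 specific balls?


Complement: C(25,6) - C(23,6) = 177100 - 100947 = 76153

76153


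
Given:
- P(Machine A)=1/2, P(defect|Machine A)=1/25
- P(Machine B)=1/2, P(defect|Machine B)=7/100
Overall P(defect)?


P(B) = Σ P(B|Aᵢ)×P(Aᵢ)
  1/25×1/2 = 1/50
  7/100×1/2 = 7/200
Sum = 11/200

P(defect) = 11/200 ≈ 5.50%


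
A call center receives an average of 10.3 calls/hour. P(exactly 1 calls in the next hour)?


Poisson(λ=10.3): P(X=1) = e^(-λ)×λ^k/k!
= e^(-10.3) × 10.3^1 / 1!
≈ 3.363309519e-05 × 10.3 / 1 ≈ 0.000346

P(X=1) ≈ 0.000346 ≈ 0.03%


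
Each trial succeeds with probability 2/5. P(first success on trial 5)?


Geometric: P(X=5) = (1-p)^(k-1)×p = (3/5)^4×2/5 = 162/3125

P(X=5) = 162/3125 ≈ 5.18%


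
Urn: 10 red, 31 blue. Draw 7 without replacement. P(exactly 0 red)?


Hypergeometric: C(10,0)×C(31,7)/C(41,7)
= 1×2629575/22481940 = 13485/115292

P(X=0) = 13485/115292 ≈ 11.70%


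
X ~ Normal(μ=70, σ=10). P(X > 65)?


z = (65-70)/10 = -0.5
P(X > 65) = 1 - P(Z ≤ -0.5) = 1 - 0.3085 = 0.6915

P(X > 65) ≈ 0.6915


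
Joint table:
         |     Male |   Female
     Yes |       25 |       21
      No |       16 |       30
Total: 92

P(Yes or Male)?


P(Yes∨Male) = P(Yes) + P(Male) - P(Yes∧Male)
= (46 + 41 - 25)/92 = 62/92 = 31/46

P = 31/46 ≈ 67.39%


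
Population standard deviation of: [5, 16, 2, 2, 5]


Mean = 30/5 = 6
  (5-6)²=1
  (16-6)²=100
  (2-6)²=16
  (2-6)²=16
  (5-6)²=1
Σ(x-μ)² = 134
σ² = 134/5

σ = √(134/5) ≈ 5.1769


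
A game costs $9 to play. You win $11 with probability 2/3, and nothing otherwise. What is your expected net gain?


E[gain] = (11-9)×2/3 + (-9)×1/3
= 4/3 - 3 = -5/3

Expected net gain = $-5/3 ≈ $-1.67


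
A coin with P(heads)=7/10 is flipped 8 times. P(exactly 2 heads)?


Binomial: P(X=2) = C(8,2)×p^2×(1-p)^6
= 28 × 49/100 × 729/1000000 = 250047/25000000

P(X=2) = 250047/25000000 ≈ 1.00%


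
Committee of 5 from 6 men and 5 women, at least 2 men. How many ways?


Count by #men:
  2M,3W: C(6,2)×C(5,3)=150
  3M,2W: C(6,3)×C(5,2)=200
  4M,1W: C(6,4)×C(5,1)=75
  5M,0W: C(6,5)×C(5,0)=6
Total = 431

431


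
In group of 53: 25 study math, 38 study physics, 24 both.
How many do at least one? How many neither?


|A∪B| = 25+38-24 = 39
Neither = 53-39 = 14

At least one: 39; Neither: 14


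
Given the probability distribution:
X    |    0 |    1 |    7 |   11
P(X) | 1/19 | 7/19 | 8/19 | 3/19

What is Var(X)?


E[X] = 96/19
E[X²] = 762/19
Var(X) = E[X²] - (E[X])² = 762/19 - 9216/361 = 5262/361

Var(X) = 5262/361 ≈ 14.5762


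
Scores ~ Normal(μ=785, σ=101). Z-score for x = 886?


z = (x - μ)/σ = (886 - 785)/101 = 1.0

z = 1.0


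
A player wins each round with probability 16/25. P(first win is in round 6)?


Geometric: P(X=6) = (1-p)^(k-1)×p = (9/25)^5×16/25 = 944784/244140625

P(X=6) = 944784/244140625 ≈ 0.39%


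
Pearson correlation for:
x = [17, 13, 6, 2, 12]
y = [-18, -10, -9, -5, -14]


n=5, Σx=50, Σy=-56, Σxy=-668, Σx²=642, Σy²=726
r = (5×(-668) - 50×(-56))/√((5×642 - 50²)(5×726 - (-56)²))
= -540/√(710×494) = -540/√350740 ≈ -540/592.2331 ≈ -0.9118

r ≈ -0.9118


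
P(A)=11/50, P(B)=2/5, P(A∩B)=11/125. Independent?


P(A)×P(B) = 11/125
P(A∩B) = 11/125
Equal ✓ → Independent

Yes, independent


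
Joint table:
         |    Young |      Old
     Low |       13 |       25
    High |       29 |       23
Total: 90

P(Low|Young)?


P(Low|Young) = 13/(13+29) = 13/42

P = 13/42 ≈ 30.95%


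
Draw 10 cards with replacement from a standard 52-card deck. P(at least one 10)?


P(not a 10) = 48/52 = 12/13
P(none in 10 draws) = (12/13)^10 = 61917364224/137858491849
P(≥1 10) = 1 - 61917364224/137858491849 = 75941127625/137858491849

P = 75941127625/137858491849 ≈ 55.09%


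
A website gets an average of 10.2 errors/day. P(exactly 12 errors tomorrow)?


Poisson(λ=10.2): P(X=12) = e^(-λ)×λ^k/k!
= e^(-10.2) × 10.2^12 / 12!
≈ 3.717031868e-05 × 1.26824179456e+12 / 479001600 ≈ 0.098415

P(X=12) ≈ 0.098415 ≈ 9.84%


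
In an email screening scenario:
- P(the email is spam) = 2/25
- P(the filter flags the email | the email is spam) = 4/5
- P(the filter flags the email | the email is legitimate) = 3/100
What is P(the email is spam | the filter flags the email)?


Using Bayes' theorem:
P(A|B) = P(B|A)·P(A) / P(B)

P(the filter flags the email) = 4/5 × 2/25 + 3/100 × 23/25
= 8/125 + 69/2500 = 229/2500

P(the email is spam|the filter flags the email) = (8/125) / (229/2500) = 160/229

P(the email is spam|the filter flags the email) = 160/229 ≈ 69.87%


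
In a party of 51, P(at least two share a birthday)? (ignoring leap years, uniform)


P(all different) = Π(365-i)/365 for i=0..50
= 0.025568
P(match) = 1 - 0.025568 = 0.974432

P ≈ 0.9744 ≈ 97.44%


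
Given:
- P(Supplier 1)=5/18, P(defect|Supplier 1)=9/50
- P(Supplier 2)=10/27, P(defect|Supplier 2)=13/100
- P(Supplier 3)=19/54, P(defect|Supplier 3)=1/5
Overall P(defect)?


P(B) = Σ P(B|Aᵢ)×P(Aᵢ)
  9/50×5/18 = 1/20
  13/100×10/27 = 13/270
  1/5×19/54 = 19/270
Sum = 91/540

P(defect) = 91/540 ≈ 16.85%


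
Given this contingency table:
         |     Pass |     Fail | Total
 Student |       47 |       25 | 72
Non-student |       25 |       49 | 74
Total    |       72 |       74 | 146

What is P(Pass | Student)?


P(Pass | Student) = 47/(47+25) = 47/72

P(Pass|Student) = 47/72 ≈ 65.28%


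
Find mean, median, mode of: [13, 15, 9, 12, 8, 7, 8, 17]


Sorted: [7, 8, 8, 9, 12, 13, 15, 17]
Mean = 89/8
Median = 21/2
Freq: {13: 1, 15: 1, 9: 1, 12: 1, 8: 2, 7: 1, 17: 1}
Mode: [8]

Mean=89/8, Median=21/2, Mode=8


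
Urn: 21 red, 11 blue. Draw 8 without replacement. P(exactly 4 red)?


Hypergeometric: C(21,4)×C(11,4)/C(32,8)
= 5985×330/10518300 = 4389/23374

P(X=4) = 4389/23374 ≈ 18.78%


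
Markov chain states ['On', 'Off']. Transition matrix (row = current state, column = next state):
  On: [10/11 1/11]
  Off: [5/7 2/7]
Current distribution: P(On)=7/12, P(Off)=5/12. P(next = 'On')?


P(next=On) = Σᵢ P(now=i)×P(i→On)
= 7/12×10/11 + 5/12×5/7
= 35/66 + 25/84 = 255/308

P = 255/308 ≈ 0.8279


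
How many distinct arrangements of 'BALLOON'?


Letters: 7, freq: {'B': 1, 'A': 1, 'L': 2, 'O': 2, 'N': 1}
7!/(1!×1!×2!×2!×1!) = 5040/4 = 1260

1260


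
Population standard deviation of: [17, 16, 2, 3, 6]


Mean = 44/5
  (17-44/5)²=1681/25
  (16-44/5)²=1296/25
  (2-44/5)²=1156/25
  (3-44/5)²=841/25
  (6-44/5)²=196/25
Σ(x-μ)² = 1034/5
σ² = (1034/5)/5 = 1034/25

σ = √(1034/25) ≈ 6.4312


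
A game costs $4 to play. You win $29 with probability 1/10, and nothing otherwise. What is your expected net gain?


E[gain] = (29-4)×1/10 + (-4)×9/10
= 5/2 - 18/5 = -11/10

Expected net gain = $-11/10 ≈ $-1.10


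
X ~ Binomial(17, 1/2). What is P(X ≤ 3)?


P(X ≤ 3) = Σ P(X=i) for i=0..3
P(X=0) = 1/131072
P(X=1) = 17/131072
P(X=2) = 17/16384
P(X=3) = 85/16384
Sum = 417/65536

P(X ≤ 3) = 417/65536 ≈ 0.64%


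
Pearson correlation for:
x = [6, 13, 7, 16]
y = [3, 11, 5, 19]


n=4, Σx=42, Σy=38, Σxy=500, Σx²=510, Σy²=516
r = (4×500 - 42×38)/√((4×510 - 42²)(4×516 - 38²))
= 404/√(276×620) = 404/√171120 ≈ 404/413.6665 ≈ 0.9766

r ≈ 0.9766


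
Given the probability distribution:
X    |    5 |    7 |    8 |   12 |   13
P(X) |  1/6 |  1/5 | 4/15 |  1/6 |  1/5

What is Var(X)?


E[X] = 269/30
E[X²] = 533/6
Var(X) = E[X²] - (E[X])² = 533/6 - 72361/900 = 7589/900

Var(X) = 7589/900 ≈ 8.4322


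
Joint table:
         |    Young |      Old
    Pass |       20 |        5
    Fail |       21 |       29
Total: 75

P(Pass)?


P(Pass) = (20+5)/75 = 25/75 = 1/3

P(Pass) = 1/3 ≈ 33.33%


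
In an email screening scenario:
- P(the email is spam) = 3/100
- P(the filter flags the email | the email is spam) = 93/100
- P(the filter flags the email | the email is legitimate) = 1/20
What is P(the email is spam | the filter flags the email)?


Using Bayes' theorem:
P(A|B) = P(B|A)·P(A) / P(B)

P(the filter flags the email) = 93/100 × 3/100 + 1/20 × 97/100
= 279/10000 + 97/2000 = 191/2500

P(the email is spam|the filter flags the email) = (279/10000) / (191/2500) = 279/764

P(the email is spam|the filter flags the email) = 279/764 ≈ 36.52%


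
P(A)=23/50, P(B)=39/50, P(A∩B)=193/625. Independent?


P(A)×P(B) = 897/2500
P(A∩B) = 193/625
Not equal → NOT independent

No, not independent


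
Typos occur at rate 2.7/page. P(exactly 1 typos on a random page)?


Poisson(λ=2.7): P(X=1) = e^(-λ)×λ^k/k!
= e^(-2.7) × 2.7^1 / 1!
≈ 0.06720551274 × 2.7 / 1 ≈ 0.181455

P(X=1) ≈ 0.181455 ≈ 18.15%


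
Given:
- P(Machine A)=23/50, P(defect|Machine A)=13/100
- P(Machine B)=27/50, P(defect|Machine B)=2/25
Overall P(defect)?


P(B) = Σ P(B|Aᵢ)×P(Aᵢ)
  13/100×23/50 = 299/5000
  2/25×27/50 = 27/625
Sum = 103/1000

P(defect) = 103/1000 ≈ 10.30%


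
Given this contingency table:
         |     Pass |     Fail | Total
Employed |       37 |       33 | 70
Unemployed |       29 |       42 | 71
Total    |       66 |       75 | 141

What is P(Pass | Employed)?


P(Pass | Employed) = 37/(37+33) = 37/70

P(Pass|Employed) = 37/70 ≈ 52.86%


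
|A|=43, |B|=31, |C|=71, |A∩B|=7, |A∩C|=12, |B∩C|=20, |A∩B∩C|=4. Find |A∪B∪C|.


|A∪B∪C| = 43+31+71-7-12-20+4 = 110

|A∪B∪C| = 110


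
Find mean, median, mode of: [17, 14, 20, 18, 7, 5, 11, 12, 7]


Sorted: [5, 7, 7, 11, 12, 14, 17, 18, 20]
Mean = 111/9 = 37/3
Median = 12
Freq: {17: 1, 14: 1, 20: 1, 18: 1, 7: 2, 5: 1, 11: 1, 12: 1}
Mode: [7]

Mean=37/3, Median=12, Mode=7


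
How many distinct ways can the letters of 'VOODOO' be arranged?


Letters: 6, freq: {'V': 1, 'O': 4, 'D': 1}
6!/(1!×4!×1!) = 720/24 = 30

30


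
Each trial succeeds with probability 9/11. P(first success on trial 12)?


Geometric: P(X=12) = (1-p)^(k-1)×p = (2/11)^11×9/11 = 18432/3138428376721

P(X=12) = 18432/3138428376721 ≈ 0.00%


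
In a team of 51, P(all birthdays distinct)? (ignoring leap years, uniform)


P(all different) = Π(365-i)/365 for i=0..50
= (365/365)×(364/365)×...×(315/365)
= 0.025568

P ≈ 0.0256 ≈ 2.56%


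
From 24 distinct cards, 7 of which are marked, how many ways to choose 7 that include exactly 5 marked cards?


Choose 5 of the 7 marked cards and 2 of the other 17 cards:
C(7,5)×C(17,2) = 21×136 = 2856

2856


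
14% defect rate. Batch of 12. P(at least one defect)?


P(all good) = (43/50)^12 = 39959630797262576401/244140625000000000000
P(≥1 defect) = 204180994202737423599/244140625000000000000

P = 204180994202737423599/244140625000000000000 ≈ 83.63%


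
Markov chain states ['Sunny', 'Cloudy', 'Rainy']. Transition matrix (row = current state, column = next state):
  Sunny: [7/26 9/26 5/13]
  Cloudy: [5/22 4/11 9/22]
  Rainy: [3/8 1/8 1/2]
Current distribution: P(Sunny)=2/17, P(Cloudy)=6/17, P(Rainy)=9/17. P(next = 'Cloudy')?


P(next=Cloudy) = Σᵢ P(now=i)×P(i→Cloudy)
= 2/17×9/26 + 6/17×4/11 + 9/17×1/8
= 9/221 + 24/187 + 9/136 = 4575/19448

P = 4575/19448 ≈ 0.2352


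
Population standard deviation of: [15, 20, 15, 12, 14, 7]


Mean = 83/6
  (15-83/6)²=49/36
  (20-83/6)²=1369/36
  (15-83/6)²=49/36
  (12-83/6)²=121/36
  (14-83/6)²=1/36
  (7-83/6)²=1681/36
Σ(x-μ)² = 545/6
σ² = (545/6)/6 = 545/36

σ = √(545/36) ≈ 3.8909


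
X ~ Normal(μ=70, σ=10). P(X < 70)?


z = (70-70)/10 = 0.0
P(Z < 0.0) = 0.5000

P(X < 70) ≈ 0.5000


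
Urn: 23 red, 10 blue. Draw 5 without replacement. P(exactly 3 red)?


Hypergeometric: C(23,3)×C(10,2)/C(33,5)
= 1771×45/237336 = 2415/7192

P(X=3) = 2415/7192 ≈ 33.58%


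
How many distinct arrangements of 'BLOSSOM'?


Letters: 7, freq: {'B': 1, 'L': 1, 'O': 2, 'S': 2, 'M': 1}
7!/(1!×1!×2!×2!×1!) = 5040/4 = 1260

1260


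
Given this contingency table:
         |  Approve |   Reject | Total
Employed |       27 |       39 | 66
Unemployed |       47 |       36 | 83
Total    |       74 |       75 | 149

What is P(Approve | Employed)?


P(Approve | Employed) = 27/(27+39) = 27/66 = 9/22

P(Approve|Employed) = 9/22 ≈ 40.91%


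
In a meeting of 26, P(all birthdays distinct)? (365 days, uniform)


P(all different) = Π(365-i)/365 for i=0..25
= (365/365)×(364/365)×...×(340/365)
= 0.401759

P ≈ 0.4018 ≈ 40.18%


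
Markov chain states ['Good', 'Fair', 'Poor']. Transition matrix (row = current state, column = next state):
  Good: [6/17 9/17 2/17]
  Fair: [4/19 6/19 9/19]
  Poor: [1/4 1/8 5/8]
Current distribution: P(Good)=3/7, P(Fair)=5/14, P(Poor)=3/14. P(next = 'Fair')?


P(next=Fair) = Σᵢ P(now=i)×P(i→Fair)
= 3/7×9/17 + 5/14×6/19 + 3/14×1/8
= 27/119 + 15/133 + 3/112 = 13257/36176

P = 13257/36176 ≈ 0.3665


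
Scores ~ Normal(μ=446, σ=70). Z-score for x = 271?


z = (x - μ)/σ = (271 - 446)/70 = -2.5

z = -2.5


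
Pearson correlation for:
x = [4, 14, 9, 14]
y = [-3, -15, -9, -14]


n=4, Σx=41, Σy=-41, Σxy=-499, Σx²=489, Σy²=511
r = (4×(-499) - 41×(-41))/√((4×489 - 41²)(4×511 - (-41)²))
= -315/√(275×363) = -315/√99825 ≈ -315/315.9509 ≈ -0.9970

r ≈ -0.9970


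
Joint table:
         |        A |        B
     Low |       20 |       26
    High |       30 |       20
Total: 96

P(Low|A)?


P(Low|A) = 20/(20+30) = 20/50 = 2/5

P = 2/5 ≈ 40.00%


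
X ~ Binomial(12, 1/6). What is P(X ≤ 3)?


P(X ≤ 3) = Σ P(X=i) for i=0..3
P(X=0) = 244140625/2176782336
P(X=1) = 48828125/181398528
P(X=2) = 107421875/362797056
P(X=3) = 107421875/544195584
Sum = 634765625/725594112

P(X ≤ 3) = 634765625/725594112 ≈ 87.48%


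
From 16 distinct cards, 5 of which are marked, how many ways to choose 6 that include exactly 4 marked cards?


Choose 4 of the 5 marked cards and 2 of the other 11 cards:
C(5,4)×C(11,2) = 5×55 = 275

275


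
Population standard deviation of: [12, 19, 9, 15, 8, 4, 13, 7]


Mean = 87/8
  (12-87/8)²=81/64
  (19-87/8)²=4225/64
  (9-87/8)²=225/64
  (15-87/8)²=1089/64
  (8-87/8)²=529/64
  (4-87/8)²=3025/64
  (13-87/8)²=289/64
  (7-87/8)²=961/64
Σ(x-μ)² = 1303/8
σ² = (1303/8)/8 = 1303/64

σ = √(1303/64) ≈ 4.5121


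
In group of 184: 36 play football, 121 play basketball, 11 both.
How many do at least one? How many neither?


|A∪B| = 36+121-11 = 146
Neither = 184-146 = 38

At least one: 146; Neither: 38


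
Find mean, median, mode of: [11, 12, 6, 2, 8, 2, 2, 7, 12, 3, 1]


Sorted: [1, 2, 2, 2, 3, 6, 7, 8, 11, 12, 12]
Mean = 66/11 = 6
Median = 6
Freq: {11: 1, 12: 2, 6: 1, 2: 3, 8: 1, 7: 1, 3: 1, 1: 1}
Mode: [2]

Mean=6, Median=6, Mode=2


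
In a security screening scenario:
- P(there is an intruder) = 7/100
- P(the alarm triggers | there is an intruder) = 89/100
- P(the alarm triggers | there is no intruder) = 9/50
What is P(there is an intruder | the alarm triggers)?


Using Bayes' theorem:
P(A|B) = P(B|A)·P(A) / P(B)

P(the alarm triggers) = 89/100 × 7/100 + 9/50 × 93/100
= 623/10000 + 837/5000 = 2297/10000

P(there is an intruder|the alarm triggers) = (623/10000) / (2297/10000) = 623/2297

P(there is an intruder|the alarm triggers) = 623/2297 ≈ 27.12%


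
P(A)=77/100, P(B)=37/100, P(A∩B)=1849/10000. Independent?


P(A)×P(B) = 2849/10000
P(A∩B) = 1849/10000
Not equal → NOT independent

No, not independent


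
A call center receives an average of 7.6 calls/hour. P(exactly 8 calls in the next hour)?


Poisson(λ=7.6): P(X=8) = e^(-λ)×λ^k/k!
= e^(-7.6) × 7.6^8 / 8!
≈ 0.0005004514334 × 11130347.8745 / 40320 ≈ 0.138150

P(X=8) ≈ 0.138150 ≈ 13.81%


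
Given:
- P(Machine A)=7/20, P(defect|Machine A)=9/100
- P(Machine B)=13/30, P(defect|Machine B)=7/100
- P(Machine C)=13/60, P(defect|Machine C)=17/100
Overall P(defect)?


P(B) = Σ P(B|Aᵢ)×P(Aᵢ)
  9/100×7/20 = 63/2000
  7/100×13/30 = 91/3000
  17/100×13/60 = 221/6000
Sum = 37/375

P(defect) = 37/375 ≈ 9.87%


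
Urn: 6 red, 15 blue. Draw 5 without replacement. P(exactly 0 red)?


Hypergeometric: C(6,0)×C(15,5)/C(21,5)
= 1×3003/20349 = 143/969

P(X=0) = 143/969 ≈ 14.76%


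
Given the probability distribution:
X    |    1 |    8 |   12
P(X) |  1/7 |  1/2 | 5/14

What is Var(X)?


E[X] = 59/7
E[X²] = 585/7
Var(X) = E[X²] - (E[X])² = 585/7 - 3481/49 = 614/49

Var(X) = 614/49 ≈ 12.5306


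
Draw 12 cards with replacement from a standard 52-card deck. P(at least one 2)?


P(not a 2) = 48/52 = 12/13
P(none in 12 draws) = (12/13)^12 = 8916100448256/23298085122481
P(≥1 2) = 1 - 8916100448256/23298085122481 = 14381984674225/23298085122481

P = 14381984674225/23298085122481 ≈ 61.73%


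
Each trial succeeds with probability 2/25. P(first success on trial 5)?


Geometric: P(X=5) = (1-p)^(k-1)×p = (23/25)^4×2/25 = 559682/9765625

P(X=5) = 559682/9765625 ≈ 5.73%


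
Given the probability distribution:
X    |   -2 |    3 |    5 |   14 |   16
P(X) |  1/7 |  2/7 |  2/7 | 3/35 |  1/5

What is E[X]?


E[X] = Σ x·P(X=x)
= (-2)×(1/7) + (3)×(2/7) + (5)×(2/7) + (14)×(3/35) + (16)×(1/5)
= 32/5

E[X] = 32/5


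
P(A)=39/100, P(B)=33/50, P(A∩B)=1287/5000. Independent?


P(A)×P(B) = 1287/5000
P(A∩B) = 1287/5000
Equal ✓ → Independent

Yes, independent


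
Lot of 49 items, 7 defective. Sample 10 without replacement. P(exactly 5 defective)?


Hypergeometric: C(7,5)×C(42,5)/C(49,10)
= 21×850668/8217822536 = 2223/1022626

P(X=5) = 2223/1022626 ≈ 0.22%


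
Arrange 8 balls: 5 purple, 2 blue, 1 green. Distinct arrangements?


8!/(5!×2!×1!) = 168

168


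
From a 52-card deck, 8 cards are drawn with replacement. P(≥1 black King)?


P(not a black King) = 50/52 = 25/26
P(none in 8 draws) = (25/26)^8 = 152587890625/208827064576
P(≥1 black King) = 1 - 152587890625/208827064576 = 56239173951/208827064576

P = 56239173951/208827064576 ≈ 26.93%


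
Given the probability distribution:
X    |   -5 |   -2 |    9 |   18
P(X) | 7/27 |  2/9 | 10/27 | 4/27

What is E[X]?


E[X] = Σ x·P(X=x)
= (-5)×(7/27) + (-2)×(2/9) + (9)×(10/27) + (18)×(4/27)
= 115/27

E[X] = 115/27


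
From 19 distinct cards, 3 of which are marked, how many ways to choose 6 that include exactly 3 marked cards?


Choose 3 of the 3 marked cards and 3 of the other 16 cards:
C(3,3)×C(16,3) = 1×560 = 560

560


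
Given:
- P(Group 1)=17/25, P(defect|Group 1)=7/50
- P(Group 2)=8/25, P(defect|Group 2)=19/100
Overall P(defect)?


P(B) = Σ P(B|Aᵢ)×P(Aᵢ)
  7/50×17/25 = 119/1250
  19/100×8/25 = 38/625
Sum = 39/250

P(defect) = 39/250 ≈ 15.60%


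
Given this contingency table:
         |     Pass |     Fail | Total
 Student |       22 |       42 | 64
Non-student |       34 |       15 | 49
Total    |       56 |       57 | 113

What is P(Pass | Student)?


P(Pass | Student) = 22/(22+42) = 22/64 = 11/32

P(Pass|Student) = 11/32 ≈ 34.38%


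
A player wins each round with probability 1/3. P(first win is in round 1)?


Geometric: P(X=1) = (1-p)^(k-1)×p = (2/3)^0×1/3 = 1/3

P(X=1) = 1/3 ≈ 33.33%


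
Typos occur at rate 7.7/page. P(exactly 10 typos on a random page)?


Poisson(λ=7.7): P(X=10) = e^(-λ)×λ^k/k!
= e^(-7.7) × 7.7^10 / 10!
≈ 0.0004528271829 × 732668047.259 / 3628800 ≈ 0.091427

P(X=10) ≈ 0.091427 ≈ 9.14%


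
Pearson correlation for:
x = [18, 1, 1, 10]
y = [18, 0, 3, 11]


n=4, Σx=30, Σy=32, Σxy=437, Σx²=426, Σy²=454
r = (4×437 - 30×32)/√((4×426 - 30²)(4×454 - 32²))
= 788/√(804×792) = 788/√636768 ≈ 788/797.9774 ≈ 0.9875

r ≈ 0.9875


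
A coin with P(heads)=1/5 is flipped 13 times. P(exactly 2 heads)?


Binomial: P(X=2) = C(13,2)×p^2×(1-p)^11
= 78 × 1/25 × 4194304/48828125 = 327155712/1220703125

P(X=2) = 327155712/1220703125 ≈ 26.80%


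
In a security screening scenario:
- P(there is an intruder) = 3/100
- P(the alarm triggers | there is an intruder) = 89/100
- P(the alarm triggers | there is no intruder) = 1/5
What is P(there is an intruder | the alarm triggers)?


Using Bayes' theorem:
P(A|B) = P(B|A)·P(A) / P(B)

P(the alarm triggers) = 89/100 × 3/100 + 1/5 × 97/100
= 267/10000 + 97/500 = 2207/10000

P(there is an intruder|the alarm triggers) = (267/10000) / (2207/10000) = 267/2207

P(there is an intruder|the alarm triggers) = 267/2207 ≈ 12.10%


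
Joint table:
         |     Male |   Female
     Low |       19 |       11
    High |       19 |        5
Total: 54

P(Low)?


P(Low) = (19+11)/54 = 30/54 = 5/9

P(Low) = 5/9 ≈ 55.56%


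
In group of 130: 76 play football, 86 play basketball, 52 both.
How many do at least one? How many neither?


|A∪B| = 76+86-52 = 110
Neither = 130-110 = 20

At least one: 110; Neither: 20


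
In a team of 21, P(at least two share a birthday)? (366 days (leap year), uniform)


P(all different) = Π(366-i)/366 for i=0..20
= 0.557221
P(match) = 1 - 0.557221 = 0.442779

P ≈ 0.4428 ≈ 44.28%


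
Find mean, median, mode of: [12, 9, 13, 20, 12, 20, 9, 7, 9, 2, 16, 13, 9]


Sorted: [2, 7, 9, 9, 9, 9, 12, 12, 13, 13, 16, 20, 20]
Mean = 151/13
Median = 12
Freq: {12: 2, 9: 4, 13: 2, 20: 2, 7: 1, 2: 1, 16: 1}
Mode: [9]

Mean=151/13, Median=12, Mode=9


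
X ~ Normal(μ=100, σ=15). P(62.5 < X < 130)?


z₁=(62.5-100)/15=-2.5, z₂=(130-100)/15=2.0
P = Φ(2.0) - Φ(-2.5) = 0.977250 - 0.006210 = 0.971040 ≈ 0.9710

P(62.5 < X < 130) ≈ 0.9710


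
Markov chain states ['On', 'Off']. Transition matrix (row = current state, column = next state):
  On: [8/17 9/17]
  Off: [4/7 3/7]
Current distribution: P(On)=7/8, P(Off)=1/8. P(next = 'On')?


P(next=On) = Σᵢ P(now=i)×P(i→On)
= 7/8×8/17 + 1/8×4/7
= 7/17 + 1/14 = 115/238

P = 115/238 ≈ 0.4832


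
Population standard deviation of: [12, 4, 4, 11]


Mean = 31/4
  (12-31/4)²=289/16
  (4-31/4)²=225/16
  (4-31/4)²=225/16
  (11-31/4)²=169/16
Σ(x-μ)² = 227/4
σ² = (227/4)/4 = 227/16

σ = √(227/16) ≈ 3.7666


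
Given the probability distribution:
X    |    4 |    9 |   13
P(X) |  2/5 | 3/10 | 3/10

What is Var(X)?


E[X] = 41/5
E[X²] = 407/5
Var(X) = E[X²] - (E[X])² = 407/5 - 1681/25 = 354/25

Var(X) = 354/25 ≈ 14.1600


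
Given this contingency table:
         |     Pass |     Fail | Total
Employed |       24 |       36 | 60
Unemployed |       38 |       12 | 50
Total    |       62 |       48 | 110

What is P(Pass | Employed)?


P(Pass | Employed) = 24/(24+36) = 24/60 = 2/5

P(Pass|Employed) = 2/5 ≈ 40.00%


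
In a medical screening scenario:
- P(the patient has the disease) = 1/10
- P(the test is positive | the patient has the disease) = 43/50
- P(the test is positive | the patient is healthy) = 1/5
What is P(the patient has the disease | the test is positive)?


Using Bayes' theorem:
P(A|B) = P(B|A)·P(A) / P(B)

P(the test is positive) = 43/50 × 1/10 + 1/5 × 9/10
= 43/500 + 9/50 = 133/500

P(the patient has the disease|the test is positive) = (43/500) / (133/500) = 43/133

P(the patient has the disease|the test is positive) = 43/133 ≈ 32.33%


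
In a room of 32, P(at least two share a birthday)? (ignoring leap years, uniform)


P(all different) = Π(365-i)/365 for i=0..31
= 0.246652
P(match) = 1 - 0.246652 = 0.753348

P ≈ 0.7533 ≈ 75.33%


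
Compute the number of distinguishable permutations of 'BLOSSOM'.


Letters: 7, freq: {'B': 1, 'L': 1, 'O': 2, 'S': 2, 'M': 1}
7!/(1!×1!×2!×2!×1!) = 5040/4 = 1260

1260


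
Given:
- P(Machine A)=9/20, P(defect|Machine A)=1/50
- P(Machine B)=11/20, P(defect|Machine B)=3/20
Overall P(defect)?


P(B) = Σ P(B|Aᵢ)×P(Aᵢ)
  1/50×9/20 = 9/1000
  3/20×11/20 = 33/400
Sum = 183/2000

P(defect) = 183/2000 ≈ 9.15%


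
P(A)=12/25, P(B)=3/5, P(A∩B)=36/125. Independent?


P(A)×P(B) = 36/125
P(A∩B) = 36/125
Equal ✓ → Independent

Yes, independent


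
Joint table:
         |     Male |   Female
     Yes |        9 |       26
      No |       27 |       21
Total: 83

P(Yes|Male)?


P(Yes|Male) = 9/(9+27) = 9/36 = 1/4

P = 1/4 ≈ 25.00%


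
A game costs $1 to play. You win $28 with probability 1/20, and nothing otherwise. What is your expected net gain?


E[gain] = (28-1)×1/20 + (-1)×19/20
= 27/20 - 19/20 = 2/5

Expected net gain = $2/5 ≈ $0.40


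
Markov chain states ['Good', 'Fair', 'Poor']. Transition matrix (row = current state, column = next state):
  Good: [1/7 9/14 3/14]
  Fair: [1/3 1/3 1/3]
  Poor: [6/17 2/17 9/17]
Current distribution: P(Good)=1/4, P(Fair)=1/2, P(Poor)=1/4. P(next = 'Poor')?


P(next=Poor) = Σᵢ P(now=i)×P(i→Poor)
= 1/4×3/14 + 1/2×1/3 + 1/4×9/17
= 3/56 + 1/6 + 9/68 = 1007/2856

P = 1007/2856 ≈ 0.3526


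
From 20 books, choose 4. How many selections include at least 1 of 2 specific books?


Complement: C(20,4) - C(18,4) = 4845 - 3060 = 1785

1785


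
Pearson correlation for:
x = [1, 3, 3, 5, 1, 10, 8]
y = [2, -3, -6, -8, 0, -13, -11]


n=7, Σx=31, Σy=-39, Σxy=-283, Σx²=209, Σy²=403
r = (7×(-283) - 31×(-39))/√((7×209 - 31²)(7×403 - (-39)²))
= -772/√(502×1300) = -772/√652600 ≈ -772/807.8366 ≈ -0.9556

r ≈ -0.9556


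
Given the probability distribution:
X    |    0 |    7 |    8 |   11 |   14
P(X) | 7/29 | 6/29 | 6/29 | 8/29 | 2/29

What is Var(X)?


E[X] = 206/29
E[X²] = 2038/29
Var(X) = E[X²] - (E[X])² = 2038/29 - 42436/841 = 16666/841

Var(X) = 16666/841 ≈ 19.8169


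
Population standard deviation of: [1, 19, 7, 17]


Mean = 44/4 = 11
  (1-11)²=100
  (19-11)²=64
  (7-11)²=16
  (17-11)²=36
Σ(x-μ)² = 216
σ² = 216/4 = 54

σ = √(54) ≈ 7.3485


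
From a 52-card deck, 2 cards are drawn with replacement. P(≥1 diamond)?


P(not a diamond) = 39/52 = 3/4
P(none in 2 draws) = (3/4)^2 = 9/16
P(≥1 diamond) = 1 - 9/16 = 7/16

P = 7/16 ≈ 43.75%
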